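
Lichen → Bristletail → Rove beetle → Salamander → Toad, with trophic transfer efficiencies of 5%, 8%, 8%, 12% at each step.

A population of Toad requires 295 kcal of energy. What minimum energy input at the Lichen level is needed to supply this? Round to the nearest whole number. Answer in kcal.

7682292 kcal

Cumulative transfer efficiency: 0.05 × 0.08 × 0.08 × 0.12 = 0.0000384
Lichen energy = 295 / 0.0000384 = 7682292 kcal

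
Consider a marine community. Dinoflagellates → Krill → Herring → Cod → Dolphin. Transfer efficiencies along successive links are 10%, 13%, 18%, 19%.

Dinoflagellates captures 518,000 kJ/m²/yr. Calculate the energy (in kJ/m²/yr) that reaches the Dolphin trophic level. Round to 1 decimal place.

230.3 kJ/m²/yr

Krill: 518000 × 0.1 = 51800 kJ/m²/yr
Herring: 51800 × 0.13 = 6734 kJ/m²/yr
Cod: 6734 × 0.18 = 1212.12 kJ/m²/yr
Dolphin: 1212.12 × 0.19 = 230.3028 kJ/m²/yr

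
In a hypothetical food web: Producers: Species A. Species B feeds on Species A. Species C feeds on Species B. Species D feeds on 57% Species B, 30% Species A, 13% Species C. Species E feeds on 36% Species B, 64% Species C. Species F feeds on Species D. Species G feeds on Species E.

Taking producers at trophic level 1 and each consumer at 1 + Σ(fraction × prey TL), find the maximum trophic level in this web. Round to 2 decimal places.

Species B: 1 + 1 = 2
Species C: 1 + 2 = 3
Species D: 1 + (0.57×2 + 0.3×1 + 0.13×3) = 2.83
Species E: 1 + (0.36×2 + 0.64×3) = 3.64
Species F: 1 + 2.83 = 3.83
Species G: 1 + 3.64 = 4.64

4.64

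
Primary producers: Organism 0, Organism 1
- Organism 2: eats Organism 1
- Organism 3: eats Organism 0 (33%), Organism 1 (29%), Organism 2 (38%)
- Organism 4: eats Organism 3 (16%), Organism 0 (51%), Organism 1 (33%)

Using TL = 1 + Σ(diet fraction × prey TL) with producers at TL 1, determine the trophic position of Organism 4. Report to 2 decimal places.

2.22

Organism 2: 1 + 1 = 2
Organism 3: 1 + (0.33×1 + 0.29×1 + 0.38×2) = 2.38
Organism 4: 1 + (0.16×2.38 + 0.51×1 + 0.33×1) = 2.2208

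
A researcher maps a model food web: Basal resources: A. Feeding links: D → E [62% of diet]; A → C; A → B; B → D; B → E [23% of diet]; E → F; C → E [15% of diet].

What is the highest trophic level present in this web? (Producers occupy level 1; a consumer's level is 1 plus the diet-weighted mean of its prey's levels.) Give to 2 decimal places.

B: 1 + 1 = 2
C: 1 + 1 = 2
D: 1 + 2 = 3
E: 1 + (0.15×2 + 0.62×3 + 0.23×2) = 3.62
F: 1 + 3.62 = 4.62

4.62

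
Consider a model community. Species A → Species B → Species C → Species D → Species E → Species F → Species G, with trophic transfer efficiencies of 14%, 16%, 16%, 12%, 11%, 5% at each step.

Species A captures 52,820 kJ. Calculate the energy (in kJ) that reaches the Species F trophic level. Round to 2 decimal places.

2.50 kJ

Species B: 52820 × 0.14 = 7394.8 kJ
Species C: 7394.8 × 0.16 = 1183.168 kJ
Species D: 1183.168 × 0.16 = 189.30688 kJ
Species E: 189.30688 × 0.12 = 22.7168256 kJ
Species F: 22.7168256 × 0.11 = 2.498850816 kJ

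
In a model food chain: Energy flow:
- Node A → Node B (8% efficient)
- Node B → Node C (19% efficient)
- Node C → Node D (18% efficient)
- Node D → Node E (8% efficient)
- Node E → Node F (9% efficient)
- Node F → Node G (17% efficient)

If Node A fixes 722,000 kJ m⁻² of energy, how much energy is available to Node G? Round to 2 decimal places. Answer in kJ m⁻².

Node B: 722000 × 0.08 = 57760 kJ m⁻²
Node C: 57760 × 0.19 = 10974.4 kJ m⁻²
Node D: 10974.4 × 0.18 = 1975.392 kJ m⁻²
Node E: 1975.392 × 0.08 = 158.03136 kJ m⁻²
Node F: 158.03136 × 0.09 = 14.2228224 kJ m⁻²
Node G: 14.2228224 × 0.17 = 2.417879808 kJ m⁻²

2.42 kJ m⁻²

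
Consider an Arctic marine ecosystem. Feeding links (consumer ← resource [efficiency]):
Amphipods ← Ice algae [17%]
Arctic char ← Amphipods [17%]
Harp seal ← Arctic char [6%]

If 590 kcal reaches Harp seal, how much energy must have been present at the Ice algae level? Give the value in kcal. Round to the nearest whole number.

340254 kcal

Cumulative transfer efficiency: 0.17 × 0.17 × 0.06 = 0.001734
Ice algae energy = 590 / 0.001734 = 340254 kcal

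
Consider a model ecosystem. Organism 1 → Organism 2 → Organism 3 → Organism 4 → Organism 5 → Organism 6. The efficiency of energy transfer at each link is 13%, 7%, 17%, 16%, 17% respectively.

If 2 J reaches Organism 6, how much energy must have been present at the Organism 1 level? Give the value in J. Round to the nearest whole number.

Cumulative transfer efficiency: 0.13 × 0.07 × 0.17 × 0.16 × 0.17 = 0.0000420784
Organism 1 energy = 2 / 0.0000420784 = 47530 J

47530 J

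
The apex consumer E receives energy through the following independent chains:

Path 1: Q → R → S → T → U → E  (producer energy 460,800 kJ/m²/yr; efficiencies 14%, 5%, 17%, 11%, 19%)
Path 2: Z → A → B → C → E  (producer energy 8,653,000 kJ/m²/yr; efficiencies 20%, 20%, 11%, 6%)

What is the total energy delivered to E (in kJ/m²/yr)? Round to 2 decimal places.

Path 1: 460800 × 0.14 × 0.05 × 0.17 × 0.11 × 0.19 = 11.4605568 kJ/m²/yr
Path 2: 8653000 × 0.2 × 0.2 × 0.11 × 0.06 = 2284.392 kJ/m²/yr
Total at E: 11.4605568 + 2284.392 = 2295.8525568 kJ/m²/yr

2295.85 kJ/m²/yr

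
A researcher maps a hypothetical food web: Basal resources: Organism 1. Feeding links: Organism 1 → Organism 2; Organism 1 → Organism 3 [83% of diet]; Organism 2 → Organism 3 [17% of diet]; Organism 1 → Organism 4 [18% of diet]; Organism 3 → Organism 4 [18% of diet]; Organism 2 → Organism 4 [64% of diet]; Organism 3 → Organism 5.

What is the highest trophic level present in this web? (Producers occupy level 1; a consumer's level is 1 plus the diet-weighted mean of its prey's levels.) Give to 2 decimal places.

Organism 2: 1 + 1 = 2
Organism 3: 1 + (0.83×1 + 0.17×2) = 2.17
Organism 4: 1 + (0.18×1 + 0.18×2.17 + 0.64×2) = 2.8506
Organism 5: 1 + 2.17 = 3.17

3.17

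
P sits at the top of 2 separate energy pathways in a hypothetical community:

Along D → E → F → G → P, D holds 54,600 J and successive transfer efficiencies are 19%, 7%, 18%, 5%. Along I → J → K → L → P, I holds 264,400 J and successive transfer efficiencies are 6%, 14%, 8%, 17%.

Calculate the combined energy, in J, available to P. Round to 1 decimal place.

Via D: 54600 × 0.19 × 0.07 × 0.18 × 0.05 = 6.53562 J
Via I: 264400 × 0.06 × 0.14 × 0.08 × 0.17 = 30.205056 J
Total at P: 6.53562 + 30.205056 = 36.740676 J

36.7 J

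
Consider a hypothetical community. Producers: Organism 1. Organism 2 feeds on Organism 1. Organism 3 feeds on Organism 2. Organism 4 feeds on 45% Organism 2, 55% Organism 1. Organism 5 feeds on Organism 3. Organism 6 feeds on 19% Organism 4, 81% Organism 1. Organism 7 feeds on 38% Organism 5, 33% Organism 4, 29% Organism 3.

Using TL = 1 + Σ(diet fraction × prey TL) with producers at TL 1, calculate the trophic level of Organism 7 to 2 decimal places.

Organism 2: 1 + 1 = 2
Organism 3: 1 + 2 = 3
Organism 4: 1 + (0.45×2 + 0.55×1) = 2.45
Organism 5: 1 + 3 = 4
Organism 6: 1 + (0.19×2.45 + 0.81×1) = 2.2755
Organism 7: 1 + (0.38×4 + 0.33×2.45 + 0.29×3) = 4.1985

4.20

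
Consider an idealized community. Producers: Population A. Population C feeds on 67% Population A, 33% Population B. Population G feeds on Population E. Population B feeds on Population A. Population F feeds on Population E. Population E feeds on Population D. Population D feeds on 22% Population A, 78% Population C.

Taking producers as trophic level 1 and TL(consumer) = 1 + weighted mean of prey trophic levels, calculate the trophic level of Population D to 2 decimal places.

Population B: 1 + 1 = 2
Population C: 1 + (0.67×1 + 0.33×2) = 2.33
Population D: 1 + (0.22×1 + 0.78×2.33) = 3.0374
Population E: 1 + 3.0374 = 4.0374
Population F: 1 + 4.0374 = 5.0374
Population G: 1 + 4.0374 = 5.0374

3.04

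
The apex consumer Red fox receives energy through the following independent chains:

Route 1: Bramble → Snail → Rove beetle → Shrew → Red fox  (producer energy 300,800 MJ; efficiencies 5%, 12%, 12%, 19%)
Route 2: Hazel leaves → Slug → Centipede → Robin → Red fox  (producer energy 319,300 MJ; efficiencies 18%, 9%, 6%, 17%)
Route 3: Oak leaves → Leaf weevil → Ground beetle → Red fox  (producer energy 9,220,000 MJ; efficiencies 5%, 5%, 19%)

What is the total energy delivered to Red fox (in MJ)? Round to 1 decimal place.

4473.4 MJ

Route 1: 300800 × 0.05 × 0.12 × 0.12 × 0.19 = 41.14944 MJ
Route 2: 319300 × 0.18 × 0.09 × 0.06 × 0.17 = 52.761132 MJ
Route 3: 9220000 × 0.05 × 0.05 × 0.19 = 4379.5 MJ
Total at Red fox: 41.14944 + 52.761132 + 4379.5 = 4473.410572 MJ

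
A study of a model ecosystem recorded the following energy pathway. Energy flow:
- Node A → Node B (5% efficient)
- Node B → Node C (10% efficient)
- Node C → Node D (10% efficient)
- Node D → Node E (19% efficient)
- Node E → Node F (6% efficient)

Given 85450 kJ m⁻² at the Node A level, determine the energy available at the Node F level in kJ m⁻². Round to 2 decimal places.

0.49 kJ m⁻²

Node B: 85450 × 0.05 = 4272.5 kJ m⁻²
Node C: 4272.5 × 0.1 = 427.25 kJ m⁻²
Node D: 427.25 × 0.1 = 42.725 kJ m⁻²
Node E: 42.725 × 0.19 = 8.11775 kJ m⁻²
Node F: 8.11775 × 0.06 = 0.487065 kJ m⁻²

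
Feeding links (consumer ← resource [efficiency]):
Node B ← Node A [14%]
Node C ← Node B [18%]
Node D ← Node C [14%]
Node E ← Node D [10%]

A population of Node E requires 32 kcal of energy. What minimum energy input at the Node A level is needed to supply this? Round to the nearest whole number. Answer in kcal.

90703 kcal

Cumulative transfer efficiency: 0.14 × 0.18 × 0.14 × 0.1 = 0.0003528
Node A energy = 32 / 0.0003528 = 90703 kcal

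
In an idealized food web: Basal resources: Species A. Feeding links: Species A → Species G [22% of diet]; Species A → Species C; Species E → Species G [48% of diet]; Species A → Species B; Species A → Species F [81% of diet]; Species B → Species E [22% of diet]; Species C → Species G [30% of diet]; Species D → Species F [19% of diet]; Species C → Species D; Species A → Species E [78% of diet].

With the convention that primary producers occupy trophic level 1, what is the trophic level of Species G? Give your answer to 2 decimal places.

2.89

Species B: 1 + 1 = 2
Species C: 1 + 1 = 2
Species D: 1 + 2 = 3
Species E: 1 + (0.78×1 + 0.22×2) = 2.22
Species F: 1 + (0.81×1 + 0.19×3) = 2.38
Species G: 1 + (0.48×2.22 + 0.22×1 + 0.3×2) = 2.8856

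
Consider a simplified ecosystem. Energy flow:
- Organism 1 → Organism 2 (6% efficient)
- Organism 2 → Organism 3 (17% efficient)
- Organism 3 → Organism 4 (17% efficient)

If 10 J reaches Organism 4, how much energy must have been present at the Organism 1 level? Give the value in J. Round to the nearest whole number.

Cumulative transfer efficiency: 0.06 × 0.17 × 0.17 = 0.001734
Organism 1 energy = 10 / 0.001734 = 5767 J

5767 J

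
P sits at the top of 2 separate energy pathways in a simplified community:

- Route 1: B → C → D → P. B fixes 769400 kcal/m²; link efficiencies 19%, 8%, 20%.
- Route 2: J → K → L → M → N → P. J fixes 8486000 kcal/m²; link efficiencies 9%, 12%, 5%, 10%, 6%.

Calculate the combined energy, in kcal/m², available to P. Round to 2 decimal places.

Route 1: 769400 × 0.19 × 0.08 × 0.2 = 2338.976 kcal/m²
Route 2: 8486000 × 0.09 × 0.12 × 0.05 × 0.1 × 0.06 = 27.49464 kcal/m²
Total at P: 2338.976 + 27.49464 = 2366.47064 kcal/m²

2366.47 kcal/m²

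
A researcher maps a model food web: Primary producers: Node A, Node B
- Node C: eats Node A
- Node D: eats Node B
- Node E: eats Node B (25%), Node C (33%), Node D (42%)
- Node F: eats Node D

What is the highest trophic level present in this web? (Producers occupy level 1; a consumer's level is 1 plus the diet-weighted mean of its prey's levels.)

Node C: 1 + 1 = 2
Node D: 1 + 1 = 2
Node E: 1 + (0.25×1 + 0.33×2 + 0.42×2) = 2.75
Node F: 1 + 2 = 3

3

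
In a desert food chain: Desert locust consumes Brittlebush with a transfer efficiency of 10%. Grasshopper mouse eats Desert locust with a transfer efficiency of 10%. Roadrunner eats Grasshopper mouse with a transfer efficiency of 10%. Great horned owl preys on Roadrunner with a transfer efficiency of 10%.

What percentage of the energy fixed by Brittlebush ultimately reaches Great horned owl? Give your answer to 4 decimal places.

0.0100%

Product of link efficiencies: 0.1 × 0.1 × 0.1 × 0.1 = 0.0001
As a percentage: 0.0001 × 100 = 0.0100%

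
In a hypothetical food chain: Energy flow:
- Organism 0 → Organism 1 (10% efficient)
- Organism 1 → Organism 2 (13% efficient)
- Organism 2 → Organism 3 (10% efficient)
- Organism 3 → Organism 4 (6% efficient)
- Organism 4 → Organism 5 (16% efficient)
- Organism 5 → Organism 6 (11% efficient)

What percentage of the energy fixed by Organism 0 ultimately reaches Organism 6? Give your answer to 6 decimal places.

Product of link efficiencies: 0.1 × 0.13 × 0.1 × 0.06 × 0.16 × 0.11 = 0.0000013728
As a percentage: 0.0000013728 × 100 = 0.000137%

0.000137%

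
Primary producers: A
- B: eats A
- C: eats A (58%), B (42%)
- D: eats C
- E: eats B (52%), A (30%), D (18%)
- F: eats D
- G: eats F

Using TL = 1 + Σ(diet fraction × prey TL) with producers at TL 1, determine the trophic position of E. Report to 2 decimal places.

B: 1 + 1 = 2
C: 1 + (0.58×1 + 0.42×2) = 2.42
D: 1 + 2.42 = 3.42
E: 1 + (0.52×2 + 0.3×1 + 0.18×3.42) = 2.9556
F: 1 + 3.42 = 4.42
G: 1 + 4.42 = 5.42

2.96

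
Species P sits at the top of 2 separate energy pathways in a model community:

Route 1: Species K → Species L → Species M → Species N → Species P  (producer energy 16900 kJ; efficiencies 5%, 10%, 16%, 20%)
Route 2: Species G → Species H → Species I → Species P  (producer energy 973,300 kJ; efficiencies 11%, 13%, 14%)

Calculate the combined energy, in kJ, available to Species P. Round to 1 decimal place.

Route 1: 16900 × 0.05 × 0.1 × 0.16 × 0.2 = 2.704 kJ
Route 2: 973300 × 0.11 × 0.13 × 0.14 = 1948.5466 kJ
Total at Species P: 2.704 + 1948.5466 = 1951.2506 kJ

1951.3 kJ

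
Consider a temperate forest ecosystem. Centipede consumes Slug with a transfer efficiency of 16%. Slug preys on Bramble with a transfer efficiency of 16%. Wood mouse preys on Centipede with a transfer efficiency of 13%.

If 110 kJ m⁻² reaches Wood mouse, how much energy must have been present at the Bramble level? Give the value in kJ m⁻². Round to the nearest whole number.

33053 kJ m⁻²

Cumulative transfer efficiency: 0.16 × 0.16 × 0.13 = 0.003328
Bramble energy = 110 / 0.003328 = 33053 kJ m⁻²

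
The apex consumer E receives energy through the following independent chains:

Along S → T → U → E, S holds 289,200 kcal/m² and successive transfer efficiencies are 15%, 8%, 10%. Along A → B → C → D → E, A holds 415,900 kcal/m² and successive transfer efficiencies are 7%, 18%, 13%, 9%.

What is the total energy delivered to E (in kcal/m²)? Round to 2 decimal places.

408.35 kcal/m²

Via S: 289200 × 0.15 × 0.08 × 0.1 = 347.04 kcal/m²
Via A: 415900 × 0.07 × 0.18 × 0.13 × 0.09 = 61.311978 kcal/m²
Total at E: 347.04 + 61.311978 = 408.351978 kcal/m²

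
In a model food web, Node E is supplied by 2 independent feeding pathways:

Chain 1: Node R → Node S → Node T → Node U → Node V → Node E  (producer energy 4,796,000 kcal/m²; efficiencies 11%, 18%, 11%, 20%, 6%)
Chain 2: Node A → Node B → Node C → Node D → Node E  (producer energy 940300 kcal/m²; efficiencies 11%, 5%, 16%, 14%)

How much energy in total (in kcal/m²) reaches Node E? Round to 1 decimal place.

241.2 kcal/m²

Chain 1: 4796000 × 0.11 × 0.18 × 0.11 × 0.2 × 0.06 = 125.348256 kcal/m²
Chain 2: 940300 × 0.11 × 0.05 × 0.16 × 0.14 = 115.84496 kcal/m²
Total at Node E: 125.348256 + 115.84496 = 241.193216 kcal/m²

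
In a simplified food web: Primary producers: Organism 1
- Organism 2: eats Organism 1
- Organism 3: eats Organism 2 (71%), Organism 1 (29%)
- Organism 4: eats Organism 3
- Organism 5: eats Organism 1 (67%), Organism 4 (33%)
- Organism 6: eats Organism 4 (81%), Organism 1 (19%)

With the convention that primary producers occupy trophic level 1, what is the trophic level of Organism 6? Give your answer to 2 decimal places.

4.20

Organism 2: 1 + 1 = 2
Organism 3: 1 + (0.71×2 + 0.29×1) = 2.71
Organism 4: 1 + 2.71 = 3.71
Organism 5: 1 + (0.67×1 + 0.33×3.71) = 2.8943
Organism 6: 1 + (0.81×3.71 + 0.19×1) = 4.1951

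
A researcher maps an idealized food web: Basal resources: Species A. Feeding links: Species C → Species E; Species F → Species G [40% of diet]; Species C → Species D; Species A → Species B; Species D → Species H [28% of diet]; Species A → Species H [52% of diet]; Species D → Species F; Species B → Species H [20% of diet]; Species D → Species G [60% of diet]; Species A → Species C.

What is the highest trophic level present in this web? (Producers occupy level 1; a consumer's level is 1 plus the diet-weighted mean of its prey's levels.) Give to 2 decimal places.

Species B: 1 + 1 = 2
Species C: 1 + 1 = 2
Species D: 1 + 2 = 3
Species E: 1 + 2 = 3
Species F: 1 + 3 = 4
Species G: 1 + (0.6×3 + 0.4×4) = 4.4
Species H: 1 + (0.2×2 + 0.28×3 + 0.52×1) = 2.76

4.40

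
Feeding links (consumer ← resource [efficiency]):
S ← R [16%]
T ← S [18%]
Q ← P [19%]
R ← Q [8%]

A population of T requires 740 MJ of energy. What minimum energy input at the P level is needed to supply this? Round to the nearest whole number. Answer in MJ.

Cumulative transfer efficiency: 0.19 × 0.08 × 0.16 × 0.18 = 0.00043776
P energy = 740 / 0.00043776 = 1690424 MJ

1690424 MJ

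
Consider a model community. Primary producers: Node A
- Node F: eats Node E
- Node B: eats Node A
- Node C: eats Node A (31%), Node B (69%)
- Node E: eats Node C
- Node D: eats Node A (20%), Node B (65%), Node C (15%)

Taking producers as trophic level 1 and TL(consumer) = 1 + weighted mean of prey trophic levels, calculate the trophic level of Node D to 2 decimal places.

2.90

Node B: 1 + 1 = 2
Node C: 1 + (0.31×1 + 0.69×2) = 2.69
Node D: 1 + (0.2×1 + 0.65×2 + 0.15×2.69) = 2.9035
Node E: 1 + 2.69 = 3.69
Node F: 1 + 3.69 = 4.69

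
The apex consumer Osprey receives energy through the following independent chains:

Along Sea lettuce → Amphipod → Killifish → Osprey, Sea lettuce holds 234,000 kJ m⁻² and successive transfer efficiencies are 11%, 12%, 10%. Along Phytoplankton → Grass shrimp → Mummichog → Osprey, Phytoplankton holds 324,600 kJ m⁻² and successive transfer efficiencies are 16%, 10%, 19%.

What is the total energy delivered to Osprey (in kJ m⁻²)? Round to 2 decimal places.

1295.66 kJ m⁻²

Via Sea lettuce: 234000 × 0.11 × 0.12 × 0.1 = 308.88 kJ m⁻²
Via Phytoplankton: 324600 × 0.16 × 0.1 × 0.19 = 986.784 kJ m⁻²
Total at Osprey: 308.88 + 986.784 = 1295.664 kJ m⁻²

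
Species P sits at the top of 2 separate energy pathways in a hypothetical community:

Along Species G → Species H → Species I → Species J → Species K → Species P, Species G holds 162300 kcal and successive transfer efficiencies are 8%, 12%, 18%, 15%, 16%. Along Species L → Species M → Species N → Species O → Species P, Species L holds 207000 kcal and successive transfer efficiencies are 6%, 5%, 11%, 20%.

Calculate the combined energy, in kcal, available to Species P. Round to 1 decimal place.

20.4 kcal

Via Species G: 162300 × 0.08 × 0.12 × 0.18 × 0.15 × 0.16 = 6.7309056 kcal
Via Species L: 207000 × 0.06 × 0.05 × 0.11 × 0.2 = 13.662 kcal
Total at Species P: 6.7309056 + 13.662 = 20.3929056 kcal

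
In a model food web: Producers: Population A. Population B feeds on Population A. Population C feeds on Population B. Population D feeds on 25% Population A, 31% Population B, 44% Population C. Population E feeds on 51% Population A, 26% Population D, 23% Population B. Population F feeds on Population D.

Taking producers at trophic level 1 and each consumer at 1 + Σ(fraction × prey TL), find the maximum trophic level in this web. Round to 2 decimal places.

4.19

Population B: 1 + 1 = 2
Population C: 1 + 2 = 3
Population D: 1 + (0.25×1 + 0.31×2 + 0.44×3) = 3.19
Population E: 1 + (0.51×1 + 0.26×3.19 + 0.23×2) = 2.7994
Population F: 1 + 3.19 = 4.19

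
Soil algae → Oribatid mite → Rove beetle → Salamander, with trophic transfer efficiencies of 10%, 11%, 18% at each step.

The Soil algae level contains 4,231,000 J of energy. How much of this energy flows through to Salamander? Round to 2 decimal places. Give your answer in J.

8377.38 J

Oribatid mite: 4231000 × 0.1 = 423100 J
Rove beetle: 423100 × 0.11 = 46541 J
Salamander: 46541 × 0.18 = 8377.38 J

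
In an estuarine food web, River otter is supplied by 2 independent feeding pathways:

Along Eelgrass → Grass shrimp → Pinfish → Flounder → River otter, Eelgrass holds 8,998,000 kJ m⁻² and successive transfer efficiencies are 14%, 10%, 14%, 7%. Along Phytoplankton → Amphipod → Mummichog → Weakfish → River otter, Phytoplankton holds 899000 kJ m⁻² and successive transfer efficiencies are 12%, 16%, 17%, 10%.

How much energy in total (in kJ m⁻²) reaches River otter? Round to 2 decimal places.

1527.96 kJ m⁻²

Via Eelgrass: 8998000 × 0.14 × 0.1 × 0.14 × 0.07 = 1234.5256 kJ m⁻²
Via Phytoplankton: 899000 × 0.12 × 0.16 × 0.17 × 0.1 = 293.4336 kJ m⁻²
Total at River otter: 1234.5256 + 293.4336 = 1527.9592 kJ m⁻²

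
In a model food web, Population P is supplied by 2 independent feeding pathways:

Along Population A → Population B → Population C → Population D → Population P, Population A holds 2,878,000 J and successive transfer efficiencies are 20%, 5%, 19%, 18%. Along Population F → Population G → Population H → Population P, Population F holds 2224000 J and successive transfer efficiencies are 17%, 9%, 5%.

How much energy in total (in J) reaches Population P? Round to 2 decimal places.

2685.64 J

Via Population A: 2878000 × 0.2 × 0.05 × 0.19 × 0.18 = 984.276 J
Via Population F: 2224000 × 0.17 × 0.09 × 0.05 = 1701.36 J
Total at Population P: 984.276 + 1701.36 = 2685.636 J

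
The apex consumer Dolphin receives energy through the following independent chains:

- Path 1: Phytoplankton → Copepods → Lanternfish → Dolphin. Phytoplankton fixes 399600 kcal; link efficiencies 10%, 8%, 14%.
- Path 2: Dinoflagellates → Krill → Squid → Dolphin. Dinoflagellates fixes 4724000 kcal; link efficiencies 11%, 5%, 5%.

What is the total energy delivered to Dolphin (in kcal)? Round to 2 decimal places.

1746.65 kcal

Path 1: 399600 × 0.1 × 0.08 × 0.14 = 447.552 kcal
Path 2: 4724000 × 0.11 × 0.05 × 0.05 = 1299.1 kcal
Total at Dolphin: 447.552 + 1299.1 = 1746.652 kcal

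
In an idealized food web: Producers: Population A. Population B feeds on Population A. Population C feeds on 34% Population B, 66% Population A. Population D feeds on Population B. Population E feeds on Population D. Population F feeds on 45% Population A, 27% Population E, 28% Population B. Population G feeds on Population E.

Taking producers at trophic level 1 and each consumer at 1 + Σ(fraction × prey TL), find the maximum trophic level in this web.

Population B: 1 + 1 = 2
Population C: 1 + (0.34×2 + 0.66×1) = 2.34
Population D: 1 + 2 = 3
Population E: 1 + 3 = 4
Population F: 1 + (0.45×1 + 0.27×4 + 0.28×2) = 3.09
Population G: 1 + 4 = 5

5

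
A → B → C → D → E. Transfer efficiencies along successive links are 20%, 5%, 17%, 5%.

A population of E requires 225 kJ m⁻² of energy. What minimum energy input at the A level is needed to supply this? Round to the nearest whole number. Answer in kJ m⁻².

Cumulative transfer efficiency: 0.2 × 0.05 × 0.17 × 0.05 = 0.000085
A energy = 225 / 0.000085 = 2647059 kJ m⁻²

2647059 kJ m⁻²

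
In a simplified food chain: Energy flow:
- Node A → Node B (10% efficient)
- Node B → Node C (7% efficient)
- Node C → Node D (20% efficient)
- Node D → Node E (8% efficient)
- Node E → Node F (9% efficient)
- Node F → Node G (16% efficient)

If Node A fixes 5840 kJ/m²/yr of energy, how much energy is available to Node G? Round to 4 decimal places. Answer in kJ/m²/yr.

0.0094 kJ/m²/yr

Node B: 5840 × 0.1 = 584 kJ/m²/yr
Node C: 584 × 0.07 = 40.88 kJ/m²/yr
Node D: 40.88 × 0.2 = 8.176 kJ/m²/yr
Node E: 8.176 × 0.08 = 0.65408 kJ/m²/yr
Node F: 0.65408 × 0.09 = 0.0588672 kJ/m²/yr
Node G: 0.0588672 × 0.16 = 0.009418752 kJ/m²/yr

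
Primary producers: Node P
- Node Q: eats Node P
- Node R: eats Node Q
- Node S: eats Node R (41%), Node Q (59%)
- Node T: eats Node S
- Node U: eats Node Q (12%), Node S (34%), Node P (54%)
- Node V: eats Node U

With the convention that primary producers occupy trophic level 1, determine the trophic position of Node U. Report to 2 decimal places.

Node Q: 1 + 1 = 2
Node R: 1 + 2 = 3
Node S: 1 + (0.41×3 + 0.59×2) = 3.41
Node T: 1 + 3.41 = 4.41
Node U: 1 + (0.12×2 + 0.34×3.41 + 0.54×1) = 2.9394
Node V: 1 + 2.9394 = 3.9394

2.94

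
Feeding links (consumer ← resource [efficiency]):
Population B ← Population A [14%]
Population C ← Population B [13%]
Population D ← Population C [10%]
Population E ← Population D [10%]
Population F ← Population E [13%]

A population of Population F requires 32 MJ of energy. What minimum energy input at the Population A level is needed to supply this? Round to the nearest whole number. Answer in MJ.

1352494 MJ

Cumulative transfer efficiency: 0.14 × 0.13 × 0.1 × 0.1 × 0.13 = 0.00002366
Population A energy = 32 / 0.00002366 = 1352494 MJ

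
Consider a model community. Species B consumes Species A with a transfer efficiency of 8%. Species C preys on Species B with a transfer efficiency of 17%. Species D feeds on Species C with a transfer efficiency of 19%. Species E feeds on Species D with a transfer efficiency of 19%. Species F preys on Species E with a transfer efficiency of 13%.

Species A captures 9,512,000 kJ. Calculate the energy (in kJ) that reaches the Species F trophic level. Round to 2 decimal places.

607.10 kJ

Species B: 9512000 × 0.08 = 760960 kJ
Species C: 760960 × 0.17 = 129363.2 kJ
Species D: 129363.2 × 0.19 = 24579.008 kJ
Species E: 24579.008 × 0.19 = 4670.01152 kJ
Species F: 4670.01152 × 0.13 = 607.1014976 kJ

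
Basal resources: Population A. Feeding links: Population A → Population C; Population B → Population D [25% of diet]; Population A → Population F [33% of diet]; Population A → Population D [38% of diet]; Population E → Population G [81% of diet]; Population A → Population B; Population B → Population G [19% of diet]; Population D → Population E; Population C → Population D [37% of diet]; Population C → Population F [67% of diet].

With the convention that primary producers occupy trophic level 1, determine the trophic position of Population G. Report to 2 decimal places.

4.31

Population B: 1 + 1 = 2
Population C: 1 + 1 = 2
Population D: 1 + (0.38×1 + 0.25×2 + 0.37×2) = 2.62
Population E: 1 + 2.62 = 3.62
Population F: 1 + (0.67×2 + 0.33×1) = 2.67
Population G: 1 + (0.81×3.62 + 0.19×2) = 4.3122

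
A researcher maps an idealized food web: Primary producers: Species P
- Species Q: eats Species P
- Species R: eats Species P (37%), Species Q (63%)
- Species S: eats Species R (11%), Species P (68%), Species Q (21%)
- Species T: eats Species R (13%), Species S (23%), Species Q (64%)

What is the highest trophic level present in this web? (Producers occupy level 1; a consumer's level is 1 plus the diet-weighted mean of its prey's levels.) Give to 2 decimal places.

Species Q: 1 + 1 = 2
Species R: 1 + (0.37×1 + 0.63×2) = 2.63
Species S: 1 + (0.11×2.63 + 0.68×1 + 0.21×2) = 2.3893
Species T: 1 + (0.13×2.63 + 0.23×2.3893 + 0.64×2) = 3.171439

3.17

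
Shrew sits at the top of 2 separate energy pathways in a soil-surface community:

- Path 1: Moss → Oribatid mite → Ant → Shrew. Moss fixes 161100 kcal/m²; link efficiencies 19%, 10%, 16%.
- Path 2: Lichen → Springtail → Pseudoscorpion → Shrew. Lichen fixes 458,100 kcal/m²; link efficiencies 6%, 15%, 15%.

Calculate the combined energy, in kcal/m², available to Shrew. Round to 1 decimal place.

1108.2 kcal/m²

Path 1: 161100 × 0.19 × 0.1 × 0.16 = 489.744 kcal/m²
Path 2: 458100 × 0.06 × 0.15 × 0.15 = 618.435 kcal/m²
Total at Shrew: 489.744 + 618.435 = 1108.179 kcal/m²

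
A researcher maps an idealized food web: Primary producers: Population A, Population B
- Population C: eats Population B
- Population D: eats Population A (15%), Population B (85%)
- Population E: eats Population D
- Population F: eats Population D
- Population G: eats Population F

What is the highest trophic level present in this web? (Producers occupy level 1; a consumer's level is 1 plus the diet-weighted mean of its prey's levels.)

4

Population C: 1 + 1 = 2
Population D: 1 + (0.15×1 + 0.85×1) = 2
Population E: 1 + 2 = 3
Population F: 1 + 2 = 3
Population G: 1 + 3 = 4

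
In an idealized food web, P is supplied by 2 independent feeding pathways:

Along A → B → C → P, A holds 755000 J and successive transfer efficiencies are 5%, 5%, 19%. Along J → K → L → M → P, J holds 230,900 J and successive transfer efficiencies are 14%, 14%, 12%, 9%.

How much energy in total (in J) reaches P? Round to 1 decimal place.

Via A: 755000 × 0.05 × 0.05 × 0.19 = 358.625 J
Via J: 230900 × 0.14 × 0.14 × 0.12 × 0.09 = 48.876912 J
Total at P: 358.625 + 48.876912 = 407.501912 J

407.5 J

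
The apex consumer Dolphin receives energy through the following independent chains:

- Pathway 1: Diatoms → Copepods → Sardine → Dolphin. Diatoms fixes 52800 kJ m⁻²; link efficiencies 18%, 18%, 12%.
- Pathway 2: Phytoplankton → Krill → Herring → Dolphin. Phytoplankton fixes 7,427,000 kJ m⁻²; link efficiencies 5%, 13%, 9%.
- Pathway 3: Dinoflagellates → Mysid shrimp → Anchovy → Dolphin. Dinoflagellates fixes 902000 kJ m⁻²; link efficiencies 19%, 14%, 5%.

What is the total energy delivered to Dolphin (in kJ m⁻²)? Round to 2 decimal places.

5749.74 kJ m⁻²

Pathway 1: 52800 × 0.18 × 0.18 × 0.12 = 205.2864 kJ m⁻²
Pathway 2: 7427000 × 0.05 × 0.13 × 0.09 = 4344.795 kJ m⁻²
Pathway 3: 902000 × 0.19 × 0.14 × 0.05 = 1199.66 kJ m⁻²
Total at Dolphin: 205.2864 + 4344.795 + 1199.66 = 5749.7414 kJ m⁻²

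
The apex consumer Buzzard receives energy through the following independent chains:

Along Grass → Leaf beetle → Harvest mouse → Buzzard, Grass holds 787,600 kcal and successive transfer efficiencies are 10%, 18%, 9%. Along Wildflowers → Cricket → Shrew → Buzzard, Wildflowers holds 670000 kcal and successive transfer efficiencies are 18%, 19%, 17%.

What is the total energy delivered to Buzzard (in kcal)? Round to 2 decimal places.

5171.29 kcal

Via Grass: 787600 × 0.1 × 0.18 × 0.09 = 1275.912 kcal
Via Wildflowers: 670000 × 0.18 × 0.19 × 0.17 = 3895.38 kcal
Total at Buzzard: 1275.912 + 3895.38 = 5171.292 kcal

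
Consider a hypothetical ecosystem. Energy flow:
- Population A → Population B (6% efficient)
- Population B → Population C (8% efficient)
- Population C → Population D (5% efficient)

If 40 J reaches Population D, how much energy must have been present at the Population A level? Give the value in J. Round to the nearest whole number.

Cumulative transfer efficiency: 0.06 × 0.08 × 0.05 = 0.00024
Population A energy = 40 / 0.00024 = 166667 J

166667 J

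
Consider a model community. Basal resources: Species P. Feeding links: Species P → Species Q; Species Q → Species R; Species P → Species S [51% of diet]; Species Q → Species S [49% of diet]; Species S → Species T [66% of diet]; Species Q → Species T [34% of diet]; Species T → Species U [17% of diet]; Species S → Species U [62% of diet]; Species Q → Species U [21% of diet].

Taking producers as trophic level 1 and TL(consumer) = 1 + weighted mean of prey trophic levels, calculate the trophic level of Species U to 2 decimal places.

Species Q: 1 + 1 = 2
Species R: 1 + 2 = 3
Species S: 1 + (0.51×1 + 0.49×2) = 2.49
Species T: 1 + (0.66×2.49 + 0.34×2) = 3.3234
Species U: 1 + (0.17×3.3234 + 0.62×2.49 + 0.21×2) = 3.528778

3.53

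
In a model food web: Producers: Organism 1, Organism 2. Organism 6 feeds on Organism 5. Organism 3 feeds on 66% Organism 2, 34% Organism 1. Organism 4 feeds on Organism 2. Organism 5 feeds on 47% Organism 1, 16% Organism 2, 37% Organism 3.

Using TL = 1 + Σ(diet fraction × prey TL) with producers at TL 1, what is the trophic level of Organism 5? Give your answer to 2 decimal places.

Organism 3: 1 + (0.66×1 + 0.34×1) = 2
Organism 4: 1 + 1 = 2
Organism 5: 1 + (0.47×1 + 0.16×1 + 0.37×2) = 2.37
Organism 6: 1 + 2.37 = 3.37

2.37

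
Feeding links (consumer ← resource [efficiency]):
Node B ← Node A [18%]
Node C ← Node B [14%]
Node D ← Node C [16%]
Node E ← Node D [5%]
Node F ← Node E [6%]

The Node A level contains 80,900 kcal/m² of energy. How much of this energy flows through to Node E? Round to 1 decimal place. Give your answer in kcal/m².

16.3 kcal/m²

Node B: 80900 × 0.18 = 14562 kcal/m²
Node C: 14562 × 0.14 = 2038.68 kcal/m²
Node D: 2038.68 × 0.16 = 326.1888 kcal/m²
Node E: 326.1888 × 0.05 = 16.30944 kcal/m²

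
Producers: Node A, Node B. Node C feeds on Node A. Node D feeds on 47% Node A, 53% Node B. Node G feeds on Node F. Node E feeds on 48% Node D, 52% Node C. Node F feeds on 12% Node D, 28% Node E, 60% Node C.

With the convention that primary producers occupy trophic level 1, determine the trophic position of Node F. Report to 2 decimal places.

Node C: 1 + 1 = 2
Node D: 1 + (0.47×1 + 0.53×1) = 2
Node E: 1 + (0.48×2 + 0.52×2) = 3
Node F: 1 + (0.12×2 + 0.28×3 + 0.6×2) = 3.28
Node G: 1 + 3.28 = 4.28

3.28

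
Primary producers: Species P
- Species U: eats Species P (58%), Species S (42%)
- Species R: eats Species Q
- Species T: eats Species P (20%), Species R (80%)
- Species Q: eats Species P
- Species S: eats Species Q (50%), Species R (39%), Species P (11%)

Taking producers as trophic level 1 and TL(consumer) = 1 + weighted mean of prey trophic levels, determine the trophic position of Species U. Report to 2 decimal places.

2.96

Species Q: 1 + 1 = 2
Species R: 1 + 2 = 3
Species S: 1 + (0.5×2 + 0.39×3 + 0.11×1) = 3.28
Species T: 1 + (0.2×1 + 0.8×3) = 3.6
Species U: 1 + (0.58×1 + 0.42×3.28) = 2.9576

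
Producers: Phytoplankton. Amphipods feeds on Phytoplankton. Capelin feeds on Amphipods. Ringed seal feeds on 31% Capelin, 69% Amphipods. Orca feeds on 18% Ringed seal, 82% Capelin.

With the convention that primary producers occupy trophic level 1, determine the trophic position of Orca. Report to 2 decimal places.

4.06

Amphipods: 1 + 1 = 2
Capelin: 1 + 2 = 3
Ringed seal: 1 + (0.31×3 + 0.69×2) = 3.31
Orca: 1 + (0.18×3.31 + 0.82×3) = 4.0558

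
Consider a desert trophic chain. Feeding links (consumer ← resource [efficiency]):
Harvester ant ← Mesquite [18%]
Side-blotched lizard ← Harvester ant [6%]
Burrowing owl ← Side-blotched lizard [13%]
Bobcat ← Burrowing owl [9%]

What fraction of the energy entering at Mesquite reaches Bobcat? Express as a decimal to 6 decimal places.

0.000126

Product of link efficiencies: 0.18 × 0.06 × 0.13 × 0.09 = 0.00012636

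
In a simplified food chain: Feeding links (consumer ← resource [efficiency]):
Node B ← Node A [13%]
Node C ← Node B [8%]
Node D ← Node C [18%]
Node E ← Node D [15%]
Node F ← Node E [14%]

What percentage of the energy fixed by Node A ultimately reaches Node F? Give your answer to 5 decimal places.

0.00393%

Product of link efficiencies: 0.13 × 0.08 × 0.18 × 0.15 × 0.14 = 0.000039312
As a percentage: 0.000039312 × 100 = 0.00393%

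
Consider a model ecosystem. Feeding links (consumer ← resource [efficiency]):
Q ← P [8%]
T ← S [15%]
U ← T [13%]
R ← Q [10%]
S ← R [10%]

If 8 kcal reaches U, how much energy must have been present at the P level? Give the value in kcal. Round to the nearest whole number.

Cumulative transfer efficiency: 0.08 × 0.1 × 0.1 × 0.15 × 0.13 = 0.0000156
P energy = 8 / 0.0000156 = 512821 kcal

512821 kcal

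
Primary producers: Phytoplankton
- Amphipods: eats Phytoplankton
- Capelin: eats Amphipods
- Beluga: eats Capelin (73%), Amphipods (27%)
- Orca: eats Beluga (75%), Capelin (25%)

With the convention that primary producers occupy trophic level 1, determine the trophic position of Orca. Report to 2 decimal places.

4.55

Amphipods: 1 + 1 = 2
Capelin: 1 + 2 = 3
Beluga: 1 + (0.73×3 + 0.27×2) = 3.73
Orca: 1 + (0.75×3.73 + 0.25×3) = 4.5475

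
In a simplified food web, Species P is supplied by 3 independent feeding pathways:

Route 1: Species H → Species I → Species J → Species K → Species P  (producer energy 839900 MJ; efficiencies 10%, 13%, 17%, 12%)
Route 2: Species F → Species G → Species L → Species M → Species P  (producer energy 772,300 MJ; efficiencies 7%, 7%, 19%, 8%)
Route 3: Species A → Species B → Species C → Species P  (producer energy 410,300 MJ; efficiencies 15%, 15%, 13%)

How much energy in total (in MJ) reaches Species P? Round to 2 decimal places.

1480.39 MJ

Route 1: 839900 × 0.1 × 0.13 × 0.17 × 0.12 = 222.74148 MJ
Route 2: 772300 × 0.07 × 0.07 × 0.19 × 0.08 = 57.520904 MJ
Route 3: 410300 × 0.15 × 0.15 × 0.13 = 1200.1275 MJ
Total at Species P: 222.74148 + 57.520904 + 1200.1275 = 1480.389884 MJ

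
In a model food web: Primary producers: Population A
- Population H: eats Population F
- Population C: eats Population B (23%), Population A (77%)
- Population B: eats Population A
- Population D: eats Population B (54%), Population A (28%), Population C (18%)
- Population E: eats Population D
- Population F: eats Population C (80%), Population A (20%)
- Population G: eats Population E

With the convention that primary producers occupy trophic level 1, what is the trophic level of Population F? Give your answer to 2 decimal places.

2.98

Population B: 1 + 1 = 2
Population C: 1 + (0.23×2 + 0.77×1) = 2.23
Population D: 1 + (0.54×2 + 0.28×1 + 0.18×2.23) = 2.7614
Population E: 1 + 2.7614 = 3.7614
Population F: 1 + (0.8×2.23 + 0.2×1) = 2.984
Population G: 1 + 3.7614 = 4.7614
Population H: 1 + 2.984 = 3.984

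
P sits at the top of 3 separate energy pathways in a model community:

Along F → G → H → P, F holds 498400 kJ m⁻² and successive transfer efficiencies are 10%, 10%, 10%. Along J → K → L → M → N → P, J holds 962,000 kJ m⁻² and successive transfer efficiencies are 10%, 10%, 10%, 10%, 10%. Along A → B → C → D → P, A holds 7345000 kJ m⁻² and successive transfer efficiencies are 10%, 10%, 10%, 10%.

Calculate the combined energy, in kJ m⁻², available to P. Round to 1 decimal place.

Via F: 498400 × 0.1 × 0.1 × 0.1 = 498.4 kJ m⁻²
Via J: 962000 × 0.1 × 0.1 × 0.1 × 0.1 × 0.1 = 9.62 kJ m⁻²
Via A: 7345000 × 0.1 × 0.1 × 0.1 × 0.1 = 734.5 kJ m⁻²
Total at P: 498.4 + 9.62 + 734.5 = 1242.52 kJ m⁻²

1242.5 kJ m⁻²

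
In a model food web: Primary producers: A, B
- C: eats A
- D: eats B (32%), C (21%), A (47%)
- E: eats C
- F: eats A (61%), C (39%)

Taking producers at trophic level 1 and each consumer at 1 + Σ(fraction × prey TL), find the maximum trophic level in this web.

3

C: 1 + 1 = 2
D: 1 + (0.32×1 + 0.21×2 + 0.47×1) = 2.21
E: 1 + 2 = 3
F: 1 + (0.61×1 + 0.39×2) = 2.39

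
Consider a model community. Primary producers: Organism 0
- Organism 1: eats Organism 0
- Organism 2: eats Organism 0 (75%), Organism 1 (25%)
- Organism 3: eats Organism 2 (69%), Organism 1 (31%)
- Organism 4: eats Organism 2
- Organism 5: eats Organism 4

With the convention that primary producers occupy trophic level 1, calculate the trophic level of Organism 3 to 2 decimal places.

Organism 1: 1 + 1 = 2
Organism 2: 1 + (0.75×1 + 0.25×2) = 2.25
Organism 3: 1 + (0.69×2.25 + 0.31×2) = 3.1725
Organism 4: 1 + 2.25 = 3.25
Organism 5: 1 + 3.25 = 4.25

3.17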